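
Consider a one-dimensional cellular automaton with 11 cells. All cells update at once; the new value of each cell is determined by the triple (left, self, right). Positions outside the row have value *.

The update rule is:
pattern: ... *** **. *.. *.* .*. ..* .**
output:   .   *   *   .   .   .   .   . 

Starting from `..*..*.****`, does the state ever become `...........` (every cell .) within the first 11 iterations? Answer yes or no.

........***
.........**
..........*
...........
all cells are . at iteration 4

yes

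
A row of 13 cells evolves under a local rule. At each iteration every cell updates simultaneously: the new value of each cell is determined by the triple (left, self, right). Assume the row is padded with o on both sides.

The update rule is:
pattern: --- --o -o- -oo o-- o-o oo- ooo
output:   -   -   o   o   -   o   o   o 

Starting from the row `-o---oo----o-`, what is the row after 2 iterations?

oo---oo----oo

iteration 1: oo---oo----oo
iteration 2: oo---oo----oo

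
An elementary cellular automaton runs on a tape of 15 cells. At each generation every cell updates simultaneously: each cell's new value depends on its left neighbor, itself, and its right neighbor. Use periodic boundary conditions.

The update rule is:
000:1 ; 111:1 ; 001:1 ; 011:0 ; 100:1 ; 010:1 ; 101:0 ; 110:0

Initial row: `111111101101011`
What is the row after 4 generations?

101011101111011

generation 1: 111111000001001
generation 2: 111110111111110
generation 3: 011100011111100
generation 4: 101011101111011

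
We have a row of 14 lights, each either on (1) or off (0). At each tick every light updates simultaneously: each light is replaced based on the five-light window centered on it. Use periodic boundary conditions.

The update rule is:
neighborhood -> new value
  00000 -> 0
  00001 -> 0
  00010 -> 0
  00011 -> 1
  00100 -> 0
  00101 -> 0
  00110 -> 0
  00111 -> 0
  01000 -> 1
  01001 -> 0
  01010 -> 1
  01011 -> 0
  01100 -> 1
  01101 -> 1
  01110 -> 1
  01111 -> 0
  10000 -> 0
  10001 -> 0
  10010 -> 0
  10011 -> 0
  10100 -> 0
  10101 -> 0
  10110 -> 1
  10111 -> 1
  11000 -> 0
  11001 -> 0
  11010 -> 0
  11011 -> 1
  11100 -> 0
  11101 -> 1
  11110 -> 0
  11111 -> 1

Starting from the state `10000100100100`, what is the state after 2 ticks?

00100000000000

01000000000000
00100000000000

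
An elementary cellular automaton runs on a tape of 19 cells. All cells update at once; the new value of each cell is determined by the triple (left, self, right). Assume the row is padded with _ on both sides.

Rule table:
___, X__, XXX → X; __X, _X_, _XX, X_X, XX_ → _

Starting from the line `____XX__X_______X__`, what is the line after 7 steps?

XXXX__X__XX___X__XX

XXX___X__XXXXXX__XX
_X_XX__X__XXXX_X___
_____X__X__XX___XXX
XXXX__X__X___XX__X_
_XX_X__X__XX___X__X
_____X__X___XX__X__
XXXX__X__XX___X__XX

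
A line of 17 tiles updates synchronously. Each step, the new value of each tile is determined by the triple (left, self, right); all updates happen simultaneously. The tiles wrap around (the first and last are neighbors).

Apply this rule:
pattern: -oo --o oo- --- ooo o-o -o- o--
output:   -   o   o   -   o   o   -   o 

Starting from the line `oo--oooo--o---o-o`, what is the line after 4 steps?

-o-oooo-ooooo-o-o

oooo-ooooo-o-o-o-
-oooo-ooooo-o-o-o
o-oooo-ooooo-o-o-
-o-oooo-ooooo-o-o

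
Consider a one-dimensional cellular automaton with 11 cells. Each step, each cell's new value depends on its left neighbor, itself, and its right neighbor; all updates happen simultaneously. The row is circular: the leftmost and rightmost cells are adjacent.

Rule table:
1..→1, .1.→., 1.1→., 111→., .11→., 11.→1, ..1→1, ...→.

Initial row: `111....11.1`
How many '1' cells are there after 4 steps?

4

step 1: ..11..1.1..
step 2: .1.111...1.
step 3: 1....11.1.1
step 4: 11..1.1....
count of 1: 4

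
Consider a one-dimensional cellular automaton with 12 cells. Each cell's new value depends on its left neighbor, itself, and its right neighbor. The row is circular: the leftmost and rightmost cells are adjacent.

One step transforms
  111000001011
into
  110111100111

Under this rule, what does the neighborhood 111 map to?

At position 0 the neighborhood is 111; the next row has 1 there.

1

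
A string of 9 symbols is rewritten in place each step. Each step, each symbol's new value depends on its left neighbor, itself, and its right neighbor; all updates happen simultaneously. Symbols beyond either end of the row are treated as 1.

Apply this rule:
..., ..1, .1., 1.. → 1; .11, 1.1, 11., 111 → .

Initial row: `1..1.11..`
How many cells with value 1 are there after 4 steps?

step 1: .111...11
step 2: ....111..
step 3: 1111...11
step 4: ....111..
count of 1: 3

3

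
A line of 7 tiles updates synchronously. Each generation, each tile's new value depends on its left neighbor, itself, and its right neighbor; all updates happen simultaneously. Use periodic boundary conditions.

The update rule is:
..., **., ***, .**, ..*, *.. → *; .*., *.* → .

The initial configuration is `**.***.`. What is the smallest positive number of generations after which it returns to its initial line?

**.***.

1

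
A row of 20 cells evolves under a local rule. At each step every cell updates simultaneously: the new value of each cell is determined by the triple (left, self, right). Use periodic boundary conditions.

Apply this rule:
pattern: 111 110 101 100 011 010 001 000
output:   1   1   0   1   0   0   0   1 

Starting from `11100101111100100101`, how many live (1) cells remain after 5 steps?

14

11110000111110010000
01111110011111001110
00111111001111100111
10011111100111110011
11001111110011111001
count of 1: 14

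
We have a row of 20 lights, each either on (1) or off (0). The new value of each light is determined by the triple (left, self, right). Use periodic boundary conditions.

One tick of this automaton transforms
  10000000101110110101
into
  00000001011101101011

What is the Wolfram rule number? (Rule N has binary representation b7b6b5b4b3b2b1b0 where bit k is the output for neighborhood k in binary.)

position 11: 111 → 1  (bit 7 = 1)
position 0: 110 → 0  (bit 6 = 0)
position 9: 101 → 1  (bit 5 = 1)
position 1: 100 → 0  (bit 4 = 0)
position 10: 011 → 1  (bit 3 = 1)
position 8: 010 → 0  (bit 2 = 0)
position 7: 001 → 1  (bit 1 = 1)
position 2: 000 → 0  (bit 0 = 0)
bits b7..b0 = 10101010 = 170

170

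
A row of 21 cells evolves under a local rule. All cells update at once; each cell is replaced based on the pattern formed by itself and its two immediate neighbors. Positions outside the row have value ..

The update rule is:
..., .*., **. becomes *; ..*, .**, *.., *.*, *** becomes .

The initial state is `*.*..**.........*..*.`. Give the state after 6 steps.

*.*.*.*...*.*.*.*..*.

step 1: *.*...*.*******.*..*.
step 2: *.*.*.*.......*.*..*.
step 3: *.*.*.*.*****.*.*..*.
step 4: *.*.*.*.....*.*.*..*.
step 5: *.*.*.*.***.*.*.*..*.
step 6: *.*.*.*...*.*.*.*..*.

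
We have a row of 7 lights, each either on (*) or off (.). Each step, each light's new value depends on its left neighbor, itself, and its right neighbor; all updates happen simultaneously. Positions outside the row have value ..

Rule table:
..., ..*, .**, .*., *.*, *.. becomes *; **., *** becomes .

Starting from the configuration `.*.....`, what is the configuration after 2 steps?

*******
*......

*......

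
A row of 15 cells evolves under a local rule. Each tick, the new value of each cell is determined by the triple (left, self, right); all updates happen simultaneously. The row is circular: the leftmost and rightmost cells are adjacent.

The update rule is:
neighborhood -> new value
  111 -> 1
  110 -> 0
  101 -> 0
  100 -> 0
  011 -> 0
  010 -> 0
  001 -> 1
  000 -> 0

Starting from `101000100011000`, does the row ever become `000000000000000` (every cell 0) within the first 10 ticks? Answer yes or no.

no

000001000100001
000010001000010
000100010000100
001000100001000
010001000010000
100010000100000
000100001000001
001000010000010
010000100000100
100001000001000
tick 10 is 100001000001000, still not uniform 0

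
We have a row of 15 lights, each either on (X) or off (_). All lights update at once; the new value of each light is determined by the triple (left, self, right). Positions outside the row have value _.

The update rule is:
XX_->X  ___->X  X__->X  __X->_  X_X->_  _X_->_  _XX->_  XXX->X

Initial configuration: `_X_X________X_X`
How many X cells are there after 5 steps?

11

____XXXXXXX____
XXX__XXXXXXXXXX
_XXX__XXXXXXXXX
__XXX__XXXXXXXX
X__XXX__XXXXXXX
count of X: 11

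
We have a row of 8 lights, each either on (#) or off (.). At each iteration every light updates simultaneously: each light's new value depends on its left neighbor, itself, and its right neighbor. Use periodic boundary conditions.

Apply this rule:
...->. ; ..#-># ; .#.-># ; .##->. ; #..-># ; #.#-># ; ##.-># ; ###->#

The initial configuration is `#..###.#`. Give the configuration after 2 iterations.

iteration 1: ###.###.
iteration 2: .###.###

.###.###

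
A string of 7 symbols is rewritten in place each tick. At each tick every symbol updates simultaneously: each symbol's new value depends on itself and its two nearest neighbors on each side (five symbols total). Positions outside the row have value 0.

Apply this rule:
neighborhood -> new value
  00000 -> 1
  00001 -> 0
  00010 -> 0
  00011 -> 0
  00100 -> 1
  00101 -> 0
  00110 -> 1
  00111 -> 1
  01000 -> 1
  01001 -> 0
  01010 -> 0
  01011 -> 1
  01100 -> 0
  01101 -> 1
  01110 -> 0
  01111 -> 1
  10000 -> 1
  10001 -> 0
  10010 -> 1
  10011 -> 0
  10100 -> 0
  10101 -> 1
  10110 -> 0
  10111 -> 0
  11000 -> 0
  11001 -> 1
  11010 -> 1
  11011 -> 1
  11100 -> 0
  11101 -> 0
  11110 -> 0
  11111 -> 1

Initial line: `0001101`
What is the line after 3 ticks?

1001110
1001000
1011111

1011111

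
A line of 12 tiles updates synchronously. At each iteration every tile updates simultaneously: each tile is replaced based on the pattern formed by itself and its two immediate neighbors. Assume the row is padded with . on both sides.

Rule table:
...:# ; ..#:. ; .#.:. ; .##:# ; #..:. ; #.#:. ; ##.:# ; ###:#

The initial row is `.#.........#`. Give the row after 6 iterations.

iteration 1: ...#######..
iteration 2: ##.#######.#
iteration 3: ##.#######..
iteration 4: ##.#######.#  (repeats iteration 2; period 2)
iteration 6: ##.#######.#

##.#######.#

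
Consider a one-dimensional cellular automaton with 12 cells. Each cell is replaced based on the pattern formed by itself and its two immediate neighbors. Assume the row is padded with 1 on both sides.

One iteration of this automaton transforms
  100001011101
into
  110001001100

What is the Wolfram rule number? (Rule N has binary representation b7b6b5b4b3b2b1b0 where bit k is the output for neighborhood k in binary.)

position 8: 111 → 1  (bit 7 = 1)
position 0: 110 → 1  (bit 6 = 1)
position 6: 101 → 0  (bit 5 = 0)
position 1: 100 → 1  (bit 4 = 1)
position 7: 011 → 0  (bit 3 = 0)
position 5: 010 → 1  (bit 2 = 1)
position 4: 001 → 0  (bit 1 = 0)
position 2: 000 → 0  (bit 0 = 0)
bits b7..b0 = 11010100 = 212

212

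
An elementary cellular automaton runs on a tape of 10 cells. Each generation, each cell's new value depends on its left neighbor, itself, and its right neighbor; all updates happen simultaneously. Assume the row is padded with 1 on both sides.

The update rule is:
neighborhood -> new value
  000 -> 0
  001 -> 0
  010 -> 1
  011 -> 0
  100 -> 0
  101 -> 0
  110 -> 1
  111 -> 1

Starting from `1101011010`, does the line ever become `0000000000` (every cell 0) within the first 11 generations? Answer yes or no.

no

1101001010
1101001010  (fixed point — unchanged through generation 11)
generation 11 is 1101001010, still not uniform 0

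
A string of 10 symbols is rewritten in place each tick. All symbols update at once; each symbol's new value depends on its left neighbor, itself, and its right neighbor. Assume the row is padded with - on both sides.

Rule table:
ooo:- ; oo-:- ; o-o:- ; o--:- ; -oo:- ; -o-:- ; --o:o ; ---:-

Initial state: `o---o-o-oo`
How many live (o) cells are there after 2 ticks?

1

---o------
--o-------
count of o: 1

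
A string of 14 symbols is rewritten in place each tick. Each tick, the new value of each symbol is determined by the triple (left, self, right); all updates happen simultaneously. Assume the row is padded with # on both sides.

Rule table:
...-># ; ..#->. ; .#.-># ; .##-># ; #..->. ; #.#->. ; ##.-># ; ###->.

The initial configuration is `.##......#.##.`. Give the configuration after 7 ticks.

.##.####.#.##.
.##.#..#.#.##.
.##.#..#.#.##.  (fixed point — unchanged through tick 7)

.##.#..#.#.##.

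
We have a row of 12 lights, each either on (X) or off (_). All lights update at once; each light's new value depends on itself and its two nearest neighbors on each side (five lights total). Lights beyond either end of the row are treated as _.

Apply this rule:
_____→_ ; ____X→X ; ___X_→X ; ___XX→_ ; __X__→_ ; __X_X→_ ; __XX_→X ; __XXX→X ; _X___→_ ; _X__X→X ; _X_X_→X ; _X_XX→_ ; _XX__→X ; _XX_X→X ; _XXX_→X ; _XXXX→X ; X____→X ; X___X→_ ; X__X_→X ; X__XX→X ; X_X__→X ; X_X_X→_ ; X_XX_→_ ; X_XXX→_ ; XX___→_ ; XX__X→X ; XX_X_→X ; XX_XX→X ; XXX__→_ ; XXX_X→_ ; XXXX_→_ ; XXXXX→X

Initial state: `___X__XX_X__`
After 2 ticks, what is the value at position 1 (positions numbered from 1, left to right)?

_XX_XXXXXX_X
_XXX_XXX__XX
position 1 holds _

_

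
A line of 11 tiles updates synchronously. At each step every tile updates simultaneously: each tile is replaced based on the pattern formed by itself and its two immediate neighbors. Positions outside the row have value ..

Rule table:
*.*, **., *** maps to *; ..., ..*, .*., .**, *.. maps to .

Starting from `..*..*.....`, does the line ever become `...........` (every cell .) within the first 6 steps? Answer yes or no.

step 1: ...........
all cells are . at step 1

yes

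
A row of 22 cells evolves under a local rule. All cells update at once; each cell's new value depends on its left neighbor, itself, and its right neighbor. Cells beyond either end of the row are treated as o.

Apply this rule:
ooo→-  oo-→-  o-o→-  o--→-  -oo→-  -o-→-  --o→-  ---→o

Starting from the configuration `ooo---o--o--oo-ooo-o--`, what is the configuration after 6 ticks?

----o-----------------
-oo---ooooooooooooooo-
----o-----------------  (repeats tick 1; period 2)
tick 6: -oo---ooooooooooooooo-

-oo---ooooooooooooooo-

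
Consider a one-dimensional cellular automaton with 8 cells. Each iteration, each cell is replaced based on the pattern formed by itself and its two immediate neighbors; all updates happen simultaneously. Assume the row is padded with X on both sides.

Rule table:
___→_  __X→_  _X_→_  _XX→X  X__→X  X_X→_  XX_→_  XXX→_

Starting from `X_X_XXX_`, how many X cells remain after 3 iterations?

____X___
X____X__
_X____X_
count of X: 2

2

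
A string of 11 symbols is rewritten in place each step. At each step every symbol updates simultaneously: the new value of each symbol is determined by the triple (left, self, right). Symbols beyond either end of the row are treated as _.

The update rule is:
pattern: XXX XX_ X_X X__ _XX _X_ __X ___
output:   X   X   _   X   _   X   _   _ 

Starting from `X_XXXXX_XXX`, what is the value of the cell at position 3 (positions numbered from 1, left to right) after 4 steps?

X__XXXX__XX
XX__XXXX__X
_XX__XXXX_X
__XX__XXX_X
position 3 holds X

X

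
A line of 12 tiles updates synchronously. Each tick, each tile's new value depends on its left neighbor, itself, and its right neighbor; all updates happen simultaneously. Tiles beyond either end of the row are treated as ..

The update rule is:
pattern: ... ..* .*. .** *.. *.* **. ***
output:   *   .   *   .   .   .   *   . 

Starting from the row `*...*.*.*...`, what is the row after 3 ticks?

tick 1: *.*.*.*.*.**
tick 2: *.*.*.*.*..*
tick 3: *.*.*.*.*..*

*.*.*.*.*..*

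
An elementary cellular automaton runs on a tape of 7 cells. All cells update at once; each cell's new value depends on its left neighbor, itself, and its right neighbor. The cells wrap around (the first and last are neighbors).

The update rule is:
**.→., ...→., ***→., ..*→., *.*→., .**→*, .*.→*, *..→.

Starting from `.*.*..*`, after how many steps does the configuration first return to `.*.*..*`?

.*.*..*

1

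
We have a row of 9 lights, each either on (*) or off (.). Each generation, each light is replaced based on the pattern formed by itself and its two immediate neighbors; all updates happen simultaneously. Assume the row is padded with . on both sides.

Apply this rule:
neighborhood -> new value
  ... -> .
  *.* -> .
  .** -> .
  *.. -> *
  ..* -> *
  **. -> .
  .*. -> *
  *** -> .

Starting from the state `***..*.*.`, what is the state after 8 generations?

....*...*

generation 1: ...***.**
generation 2: ..*......
generation 3: .***.....
generation 4: *...*....
generation 5: **.***...
generation 6: ......*..
generation 7: .....***.
generation 8: ....*...*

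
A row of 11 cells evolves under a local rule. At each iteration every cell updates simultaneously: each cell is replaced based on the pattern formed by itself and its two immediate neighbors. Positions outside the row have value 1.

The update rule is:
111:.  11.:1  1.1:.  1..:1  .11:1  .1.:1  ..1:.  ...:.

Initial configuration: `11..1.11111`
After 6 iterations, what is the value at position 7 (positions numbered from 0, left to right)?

.

iteration 1: .11.1.1....
iteration 2: .11.1.11...
iteration 3: .11.1.111..
iteration 4: .11.1.1.11.
iteration 5: .11.1.1.11.  (fixed point — unchanged through iteration 6)
position 7 holds .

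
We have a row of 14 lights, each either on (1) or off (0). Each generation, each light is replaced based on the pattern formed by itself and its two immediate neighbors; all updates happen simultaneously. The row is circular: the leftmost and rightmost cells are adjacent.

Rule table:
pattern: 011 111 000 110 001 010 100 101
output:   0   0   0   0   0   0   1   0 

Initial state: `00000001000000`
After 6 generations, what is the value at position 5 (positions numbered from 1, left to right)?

0

00000000100000
00000000010000
00000000001000
00000000000100
00000000000010
00000000000001
position 5 holds 0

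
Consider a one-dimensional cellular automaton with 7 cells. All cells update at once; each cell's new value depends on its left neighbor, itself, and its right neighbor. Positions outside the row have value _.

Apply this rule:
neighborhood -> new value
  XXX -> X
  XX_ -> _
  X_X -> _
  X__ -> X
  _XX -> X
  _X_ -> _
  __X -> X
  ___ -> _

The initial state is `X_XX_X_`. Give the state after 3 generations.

generation 1: __X___X
generation 2: _X_X_X_
generation 3: X_____X

X_____X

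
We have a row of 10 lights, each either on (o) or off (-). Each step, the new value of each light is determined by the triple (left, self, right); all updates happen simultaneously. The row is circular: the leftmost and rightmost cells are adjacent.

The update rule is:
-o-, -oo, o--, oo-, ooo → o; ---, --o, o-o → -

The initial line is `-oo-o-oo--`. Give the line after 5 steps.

-oo-o-ooo-
-oo-o-oooo
-oo-o-oooo  (fixed point — unchanged through step 5)

-oo-o-oooo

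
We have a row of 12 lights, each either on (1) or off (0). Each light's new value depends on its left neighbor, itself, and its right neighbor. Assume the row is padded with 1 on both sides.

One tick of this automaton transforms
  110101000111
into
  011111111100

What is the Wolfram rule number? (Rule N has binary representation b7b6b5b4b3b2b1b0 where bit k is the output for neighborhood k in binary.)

127

position 0: 111 → 0  (bit 7 = 0)
position 1: 110 → 1  (bit 6 = 1)
position 2: 101 → 1  (bit 5 = 1)
position 6: 100 → 1  (bit 4 = 1)
position 9: 011 → 1  (bit 3 = 1)
position 3: 010 → 1  (bit 2 = 1)
position 8: 001 → 1  (bit 1 = 1)
position 7: 000 → 1  (bit 0 = 1)
bits b7..b0 = 01111111 = 127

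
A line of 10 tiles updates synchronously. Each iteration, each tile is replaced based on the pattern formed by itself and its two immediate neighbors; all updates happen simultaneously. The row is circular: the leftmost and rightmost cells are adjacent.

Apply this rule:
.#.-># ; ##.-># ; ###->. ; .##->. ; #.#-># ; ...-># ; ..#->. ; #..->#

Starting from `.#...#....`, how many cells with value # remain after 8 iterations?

.###.#####
#..##....#
##..####..
.##....##.
..####..##
#....##..#
####..##..
...##..##.
count of #: 4

4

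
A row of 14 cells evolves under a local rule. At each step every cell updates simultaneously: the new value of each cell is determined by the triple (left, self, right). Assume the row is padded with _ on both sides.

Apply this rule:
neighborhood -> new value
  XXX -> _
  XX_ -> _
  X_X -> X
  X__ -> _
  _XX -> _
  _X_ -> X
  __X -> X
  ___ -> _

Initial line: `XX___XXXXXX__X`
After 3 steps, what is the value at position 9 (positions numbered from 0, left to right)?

step 1: ____X_______XX
step 2: ___XX______X__
step 3: __X_______XX__
position 9 holds _

_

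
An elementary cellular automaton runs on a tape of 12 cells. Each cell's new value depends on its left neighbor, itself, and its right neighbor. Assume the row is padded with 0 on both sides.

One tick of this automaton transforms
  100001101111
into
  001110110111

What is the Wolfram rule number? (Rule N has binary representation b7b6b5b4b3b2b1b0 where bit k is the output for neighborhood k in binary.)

227

position 9: 111 → 1  (bit 7 = 1)
position 6: 110 → 1  (bit 6 = 1)
position 7: 101 → 1  (bit 5 = 1)
position 1: 100 → 0  (bit 4 = 0)
position 5: 011 → 0  (bit 3 = 0)
position 0: 010 → 0  (bit 2 = 0)
position 4: 001 → 1  (bit 1 = 1)
position 2: 000 → 1  (bit 0 = 1)
bits b7..b0 = 11100011 = 227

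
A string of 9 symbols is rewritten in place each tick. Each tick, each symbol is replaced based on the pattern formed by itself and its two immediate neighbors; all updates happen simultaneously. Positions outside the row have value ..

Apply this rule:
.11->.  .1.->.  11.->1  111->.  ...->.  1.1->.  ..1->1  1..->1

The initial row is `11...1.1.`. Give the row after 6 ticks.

1.1.1.11.

tick 1: .11.1...1
tick 2: 1.1..1.1.
tick 3: ...11...1
tick 4: ..1.11.1.
tick 5: .1...1..1
tick 6: 1.1.1.11.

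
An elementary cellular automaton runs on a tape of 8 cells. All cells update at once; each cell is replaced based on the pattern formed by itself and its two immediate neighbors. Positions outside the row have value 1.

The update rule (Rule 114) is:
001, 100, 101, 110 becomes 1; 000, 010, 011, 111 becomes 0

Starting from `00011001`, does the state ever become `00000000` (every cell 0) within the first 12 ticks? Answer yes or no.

no

10101110
11010011
01101100
10110111
11011000
01101101
10110110
11011011
01101100  (repeats tick 3; period 6)
tick 12: 01101101
tick 12 is 01101101, still not uniform 0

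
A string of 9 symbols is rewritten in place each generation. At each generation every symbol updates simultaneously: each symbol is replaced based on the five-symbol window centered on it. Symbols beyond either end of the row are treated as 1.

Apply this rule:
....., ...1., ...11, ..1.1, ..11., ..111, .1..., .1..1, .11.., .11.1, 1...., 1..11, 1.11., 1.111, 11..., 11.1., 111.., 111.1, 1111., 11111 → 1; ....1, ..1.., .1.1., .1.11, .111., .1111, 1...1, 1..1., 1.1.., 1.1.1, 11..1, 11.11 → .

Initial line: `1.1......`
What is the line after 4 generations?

111.111.1

generation 1: 11.1111.1
generation 2: 11.1.11.1
generation 3: 111..11.1
generation 4: 111.111.1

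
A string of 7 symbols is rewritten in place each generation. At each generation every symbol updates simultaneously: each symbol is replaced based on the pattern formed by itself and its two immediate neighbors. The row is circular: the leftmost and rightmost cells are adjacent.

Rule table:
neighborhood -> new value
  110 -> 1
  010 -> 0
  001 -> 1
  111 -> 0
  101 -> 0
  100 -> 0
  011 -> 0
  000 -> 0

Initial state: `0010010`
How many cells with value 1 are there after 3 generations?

2

0100100
1001000
0010001
count of 1: 2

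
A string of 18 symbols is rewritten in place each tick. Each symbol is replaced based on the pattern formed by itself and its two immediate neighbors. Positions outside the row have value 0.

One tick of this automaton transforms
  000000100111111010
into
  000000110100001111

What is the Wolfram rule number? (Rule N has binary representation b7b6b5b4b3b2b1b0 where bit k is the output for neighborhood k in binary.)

124

position 10: 111 → 0  (bit 7 = 0)
position 14: 110 → 1  (bit 6 = 1)
position 15: 101 → 1  (bit 5 = 1)
position 7: 100 → 1  (bit 4 = 1)
position 9: 011 → 1  (bit 3 = 1)
position 6: 010 → 1  (bit 2 = 1)
position 5: 001 → 0  (bit 1 = 0)
position 0: 000 → 0  (bit 0 = 0)
bits b7..b0 = 01111100 = 124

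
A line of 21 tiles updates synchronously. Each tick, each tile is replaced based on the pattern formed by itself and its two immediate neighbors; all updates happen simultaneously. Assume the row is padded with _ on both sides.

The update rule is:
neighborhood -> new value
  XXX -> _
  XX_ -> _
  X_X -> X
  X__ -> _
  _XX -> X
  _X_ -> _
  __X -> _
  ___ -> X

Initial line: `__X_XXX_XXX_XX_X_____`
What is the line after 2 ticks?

X__XX__XX__XX_X__XXXX
___X___X___X_X___X___

___X___X___X_X___X___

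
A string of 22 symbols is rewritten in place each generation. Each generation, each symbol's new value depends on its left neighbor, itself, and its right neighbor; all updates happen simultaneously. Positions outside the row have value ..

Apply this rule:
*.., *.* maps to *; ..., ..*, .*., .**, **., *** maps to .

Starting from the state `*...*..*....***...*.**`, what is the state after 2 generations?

.*...*..*......*...*..
..*...*..*......*...*.

..*...*..*......*...*.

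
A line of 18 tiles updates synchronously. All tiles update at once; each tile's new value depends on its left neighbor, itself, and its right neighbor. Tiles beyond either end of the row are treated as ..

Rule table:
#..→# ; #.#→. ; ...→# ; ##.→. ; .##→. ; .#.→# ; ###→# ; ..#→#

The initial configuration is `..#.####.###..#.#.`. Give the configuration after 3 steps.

###..##...#.###.##
.#.##..####..#....
##...##.##.#######

##...##.##.#######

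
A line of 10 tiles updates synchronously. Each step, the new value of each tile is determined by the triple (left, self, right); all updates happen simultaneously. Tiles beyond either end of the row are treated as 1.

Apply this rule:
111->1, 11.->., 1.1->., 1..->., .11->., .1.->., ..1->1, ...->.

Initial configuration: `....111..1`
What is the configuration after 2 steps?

...1.1..1.
..1....1..

..1....1..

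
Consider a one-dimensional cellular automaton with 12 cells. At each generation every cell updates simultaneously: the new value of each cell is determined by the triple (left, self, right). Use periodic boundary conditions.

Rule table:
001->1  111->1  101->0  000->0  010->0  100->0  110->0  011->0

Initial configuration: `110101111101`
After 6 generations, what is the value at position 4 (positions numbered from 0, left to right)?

100000111000
000001010001
000010000010
000100000100
001000001000
010000010000
position 4 holds 0

0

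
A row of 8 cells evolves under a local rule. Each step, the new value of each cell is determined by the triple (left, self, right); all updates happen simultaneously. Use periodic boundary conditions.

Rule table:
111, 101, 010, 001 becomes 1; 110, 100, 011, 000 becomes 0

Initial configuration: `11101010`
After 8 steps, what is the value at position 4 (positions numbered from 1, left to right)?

1

step 1: 01011111
step 2: 11101110
step 3: 01010101
step 4: 11111111
step 5: 11111111  (fixed point — unchanged through step 8)
position 4 holds 1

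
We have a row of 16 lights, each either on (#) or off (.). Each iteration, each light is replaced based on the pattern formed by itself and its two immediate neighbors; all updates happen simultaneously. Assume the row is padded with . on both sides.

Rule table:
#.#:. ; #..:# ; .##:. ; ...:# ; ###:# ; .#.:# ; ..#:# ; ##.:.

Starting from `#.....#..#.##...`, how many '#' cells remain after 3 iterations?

iteration 1: ##########...###
iteration 2: .########.###.#.
iteration 3: #.######...#..##
count of #: 10

10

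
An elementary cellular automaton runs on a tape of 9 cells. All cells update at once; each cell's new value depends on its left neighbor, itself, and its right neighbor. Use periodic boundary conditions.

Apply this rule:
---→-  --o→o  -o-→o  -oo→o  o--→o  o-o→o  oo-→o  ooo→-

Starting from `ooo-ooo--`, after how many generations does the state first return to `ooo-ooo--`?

2

o-ooo-ooo
ooo-ooo--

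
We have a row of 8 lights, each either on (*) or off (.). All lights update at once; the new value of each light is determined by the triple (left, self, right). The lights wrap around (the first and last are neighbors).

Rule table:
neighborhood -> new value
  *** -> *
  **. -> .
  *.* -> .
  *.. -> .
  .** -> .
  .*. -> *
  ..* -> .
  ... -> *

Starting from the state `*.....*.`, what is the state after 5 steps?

*..*..*.

*.***.*.
*..*..*.
*..*..*.  (fixed point — unchanged through step 5)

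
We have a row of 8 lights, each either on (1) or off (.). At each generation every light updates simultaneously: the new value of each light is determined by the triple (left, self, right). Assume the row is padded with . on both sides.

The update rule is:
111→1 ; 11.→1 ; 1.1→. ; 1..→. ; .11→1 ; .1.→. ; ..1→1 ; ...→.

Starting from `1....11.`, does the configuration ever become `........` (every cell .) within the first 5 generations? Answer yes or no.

no

generation 1: ....111.
generation 2: ...1111.
generation 3: ..11111.
generation 4: .111111.
generation 5: 1111111.
generation 5 is 1111111., still not uniform .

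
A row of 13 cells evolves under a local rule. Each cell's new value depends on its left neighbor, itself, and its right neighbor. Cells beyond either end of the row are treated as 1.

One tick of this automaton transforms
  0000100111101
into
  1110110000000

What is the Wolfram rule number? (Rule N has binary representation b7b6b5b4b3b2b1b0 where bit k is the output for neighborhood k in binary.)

position 8: 111 → 0  (bit 7 = 0)
position 10: 110 → 0  (bit 6 = 0)
position 11: 101 → 0  (bit 5 = 0)
position 0: 100 → 1  (bit 4 = 1)
position 7: 011 → 0  (bit 3 = 0)
position 4: 010 → 1  (bit 2 = 1)
position 3: 001 → 0  (bit 1 = 0)
position 1: 000 → 1  (bit 0 = 1)
bits b7..b0 = 00010101 = 21

21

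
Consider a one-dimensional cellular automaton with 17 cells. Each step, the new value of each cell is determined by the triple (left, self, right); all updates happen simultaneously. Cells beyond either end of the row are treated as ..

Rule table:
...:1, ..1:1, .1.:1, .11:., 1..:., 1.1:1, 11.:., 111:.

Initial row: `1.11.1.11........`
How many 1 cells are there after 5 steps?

13

11..111...1111111
...1....11.......
1111.111...111111
....1....11......
11111.111...11111
count of 1: 13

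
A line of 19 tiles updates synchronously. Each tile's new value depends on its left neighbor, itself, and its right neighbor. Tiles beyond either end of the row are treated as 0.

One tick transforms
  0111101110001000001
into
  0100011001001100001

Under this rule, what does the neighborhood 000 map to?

At position 10 the neighborhood is 000; the next row has 0 there.

0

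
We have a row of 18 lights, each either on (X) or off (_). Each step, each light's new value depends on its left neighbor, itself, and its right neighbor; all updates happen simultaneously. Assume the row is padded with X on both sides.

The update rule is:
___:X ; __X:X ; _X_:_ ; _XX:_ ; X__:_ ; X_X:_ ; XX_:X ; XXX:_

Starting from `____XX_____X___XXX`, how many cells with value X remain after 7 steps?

_XXX_X_XXXX__XX___
___X______X_X_X_XX
_XX__XXXXX________
__X_X____X_XXXXXXX
_X____XXX_________
___XXX__X_XXXXXXXX
_XX__X_X__________
count of X: 4

4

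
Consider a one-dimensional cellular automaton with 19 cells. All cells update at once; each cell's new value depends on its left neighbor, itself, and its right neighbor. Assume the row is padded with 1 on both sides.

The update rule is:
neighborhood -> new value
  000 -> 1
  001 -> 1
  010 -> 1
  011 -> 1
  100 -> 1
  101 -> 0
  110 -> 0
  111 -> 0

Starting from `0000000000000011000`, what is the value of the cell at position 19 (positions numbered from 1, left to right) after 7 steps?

1

1111111111111110111
0000000000000000100
1111111111111111111
0000000000000000000
1111111111111111111  (repeats step 3; period 2)
step 7: 1111111111111111111
position 19 holds 1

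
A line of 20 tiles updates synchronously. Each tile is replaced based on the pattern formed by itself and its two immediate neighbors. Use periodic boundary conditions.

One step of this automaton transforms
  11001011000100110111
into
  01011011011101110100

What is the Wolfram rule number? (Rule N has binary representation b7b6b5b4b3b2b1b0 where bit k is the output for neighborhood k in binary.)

79

position 0: 111 → 0  (bit 7 = 0)
position 1: 110 → 1  (bit 6 = 1)
position 5: 101 → 0  (bit 5 = 0)
position 2: 100 → 0  (bit 4 = 0)
position 6: 011 → 1  (bit 3 = 1)
position 4: 010 → 1  (bit 2 = 1)
position 3: 001 → 1  (bit 1 = 1)
position 9: 000 → 1  (bit 0 = 1)
bits b7..b0 = 01001111 = 79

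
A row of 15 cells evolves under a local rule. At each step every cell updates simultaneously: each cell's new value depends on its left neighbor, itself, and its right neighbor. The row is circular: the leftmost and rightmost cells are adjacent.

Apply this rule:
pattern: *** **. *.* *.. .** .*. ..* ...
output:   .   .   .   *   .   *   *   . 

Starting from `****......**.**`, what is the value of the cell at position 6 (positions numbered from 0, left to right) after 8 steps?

*

....*....*.....
...***..***....
..*...**...*...
.***.*..*.***..
*....****....*.
**..*....*..**.
..****..****...
.*....**....*..
position 6 holds *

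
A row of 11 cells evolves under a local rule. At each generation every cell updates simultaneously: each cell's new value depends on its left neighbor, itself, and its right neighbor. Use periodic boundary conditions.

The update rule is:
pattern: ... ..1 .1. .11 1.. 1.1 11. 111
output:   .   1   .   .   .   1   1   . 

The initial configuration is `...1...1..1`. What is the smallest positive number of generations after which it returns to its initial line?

11

..1...1..1.
.1...1..1..
1...1..1...
...1..1...1
..1..1...1.
.1..1...1..
1..1...1...
..1...1...1
.1...1...1.
1...1...1..
...1...1..1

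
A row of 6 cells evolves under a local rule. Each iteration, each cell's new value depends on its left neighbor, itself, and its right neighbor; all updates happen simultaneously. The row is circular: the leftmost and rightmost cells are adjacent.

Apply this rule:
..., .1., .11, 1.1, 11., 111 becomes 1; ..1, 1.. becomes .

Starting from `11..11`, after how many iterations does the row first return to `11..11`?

1

11..11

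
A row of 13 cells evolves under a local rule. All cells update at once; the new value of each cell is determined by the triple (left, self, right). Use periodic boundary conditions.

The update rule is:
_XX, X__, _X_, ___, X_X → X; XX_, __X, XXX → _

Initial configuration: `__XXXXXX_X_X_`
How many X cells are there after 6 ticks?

X_X_____XXXXX
_XXXXXX_X____
_X_____XXXXXX
XXXXXX_X_____
X_____XXXXXX_
XXXXX_X_____X
count of X: 7

7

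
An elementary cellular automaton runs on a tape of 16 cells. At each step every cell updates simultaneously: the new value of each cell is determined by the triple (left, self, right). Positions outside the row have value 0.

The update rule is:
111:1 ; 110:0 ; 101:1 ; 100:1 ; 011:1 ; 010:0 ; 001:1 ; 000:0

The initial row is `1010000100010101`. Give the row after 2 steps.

step 1: 0101001010101010
step 2: 1010110101010101

1010110101010101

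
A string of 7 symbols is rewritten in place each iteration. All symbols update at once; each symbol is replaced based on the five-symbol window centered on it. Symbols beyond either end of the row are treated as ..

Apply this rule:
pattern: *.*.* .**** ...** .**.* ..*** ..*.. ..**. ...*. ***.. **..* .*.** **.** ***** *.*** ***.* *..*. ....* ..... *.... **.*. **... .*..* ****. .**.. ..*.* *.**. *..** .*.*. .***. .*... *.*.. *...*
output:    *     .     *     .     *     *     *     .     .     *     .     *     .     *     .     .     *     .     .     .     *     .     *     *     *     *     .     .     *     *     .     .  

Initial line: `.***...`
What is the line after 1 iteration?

***.*..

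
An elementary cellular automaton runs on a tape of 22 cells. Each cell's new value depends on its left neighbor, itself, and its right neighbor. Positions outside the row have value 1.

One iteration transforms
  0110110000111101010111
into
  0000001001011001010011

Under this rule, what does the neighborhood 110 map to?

At position 2 the neighborhood is 110; the next row has 0 there.

0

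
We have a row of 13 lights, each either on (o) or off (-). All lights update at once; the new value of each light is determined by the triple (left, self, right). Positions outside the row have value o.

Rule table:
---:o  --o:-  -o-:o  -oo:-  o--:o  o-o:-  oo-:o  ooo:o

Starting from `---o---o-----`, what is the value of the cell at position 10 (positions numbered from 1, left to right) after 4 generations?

generation 1: oo-ooo-ooooo-
generation 2: oo--oo--oooo-
generation 3: ooo--oo--ooo-
generation 4: oooo--oo--oo-
position 10 holds -

-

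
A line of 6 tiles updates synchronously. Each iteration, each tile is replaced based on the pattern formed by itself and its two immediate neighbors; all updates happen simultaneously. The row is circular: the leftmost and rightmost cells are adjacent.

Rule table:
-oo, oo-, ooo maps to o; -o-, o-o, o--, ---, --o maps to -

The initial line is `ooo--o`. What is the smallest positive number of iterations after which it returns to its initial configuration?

1

ooo--o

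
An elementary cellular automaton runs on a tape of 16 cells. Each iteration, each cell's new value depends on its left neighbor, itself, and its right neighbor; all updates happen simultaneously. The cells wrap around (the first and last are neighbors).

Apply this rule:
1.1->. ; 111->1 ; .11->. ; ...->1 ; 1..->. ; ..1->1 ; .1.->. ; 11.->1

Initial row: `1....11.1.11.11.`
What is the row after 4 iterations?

iteration 1: ..111.1....1..1.
iteration 2: 11.11...111..1..
iteration 3: .1..1.11.11.1..1
iteration 4: ...1...1..1...1.

...1...1..1...1.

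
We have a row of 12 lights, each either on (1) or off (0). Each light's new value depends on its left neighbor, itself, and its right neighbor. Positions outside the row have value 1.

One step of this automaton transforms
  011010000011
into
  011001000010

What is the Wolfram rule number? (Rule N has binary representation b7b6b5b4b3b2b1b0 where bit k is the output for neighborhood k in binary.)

88

position 11: 111 → 0  (bit 7 = 0)
position 2: 110 → 1  (bit 6 = 1)
position 0: 101 → 0  (bit 5 = 0)
position 5: 100 → 1  (bit 4 = 1)
position 1: 011 → 1  (bit 3 = 1)
position 4: 010 → 0  (bit 2 = 0)
position 9: 001 → 0  (bit 1 = 0)
position 6: 000 → 0  (bit 0 = 0)
bits b7..b0 = 01011000 = 88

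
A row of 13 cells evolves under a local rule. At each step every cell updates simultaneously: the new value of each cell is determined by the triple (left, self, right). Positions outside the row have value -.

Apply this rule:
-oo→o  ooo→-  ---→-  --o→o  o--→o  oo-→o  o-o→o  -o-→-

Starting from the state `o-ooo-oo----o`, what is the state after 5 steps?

-oo-ooooo--o-
ooooo---ooo-o
o---oo-oo-oo-
-o-oooooooooo
o-oo--------o

o-oo--------o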